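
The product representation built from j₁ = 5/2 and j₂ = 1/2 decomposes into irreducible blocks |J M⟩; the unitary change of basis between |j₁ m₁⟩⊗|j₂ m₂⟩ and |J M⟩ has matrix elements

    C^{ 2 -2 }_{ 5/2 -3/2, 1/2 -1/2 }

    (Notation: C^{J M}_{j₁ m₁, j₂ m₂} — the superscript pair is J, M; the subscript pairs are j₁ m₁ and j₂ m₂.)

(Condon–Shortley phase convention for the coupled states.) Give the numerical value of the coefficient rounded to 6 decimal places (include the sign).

triangle: 1!×4!×0!/6! = 24/720
(j±m)!: 1!×4!×0!×1!×0!×4! = 576
prefactor² = (2J+1)×Δ×N² = 96
  k=0: +1/(0!×1!×4!×0!×0!×0!) = 1/24
Σ = 1/24  ⇒  CG² = 96×(1/24)² = 1/6
CG = +√(1/6) = +0.408248

+0.408248  (= +√(1/6))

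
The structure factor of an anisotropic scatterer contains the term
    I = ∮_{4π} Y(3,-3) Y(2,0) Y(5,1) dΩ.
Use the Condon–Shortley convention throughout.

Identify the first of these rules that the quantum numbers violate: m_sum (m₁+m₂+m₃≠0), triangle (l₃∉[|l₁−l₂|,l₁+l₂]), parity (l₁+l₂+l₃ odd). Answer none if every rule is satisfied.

azimuthal sum: -3 + 0 + 1 = -2  ✗
1 ≤ 5 ≤ 5 (triangle on l)
L = 3 + 2 + 5 = 10 (even)

m_sum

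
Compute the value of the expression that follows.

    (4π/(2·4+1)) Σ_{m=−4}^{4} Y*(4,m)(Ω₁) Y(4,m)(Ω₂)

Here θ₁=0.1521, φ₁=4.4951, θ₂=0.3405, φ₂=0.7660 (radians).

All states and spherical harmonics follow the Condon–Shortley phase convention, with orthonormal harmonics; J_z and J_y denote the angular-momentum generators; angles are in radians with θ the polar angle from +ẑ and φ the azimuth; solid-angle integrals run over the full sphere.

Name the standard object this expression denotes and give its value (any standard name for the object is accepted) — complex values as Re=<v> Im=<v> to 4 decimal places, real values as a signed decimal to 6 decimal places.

Legendre polynomial (addition theorem), +0.147282

This sum is the spherical-harmonic addition theorem: it equals the Legendre polynomial P_l(cos γ) of the angle γ between the two directions.
Summing Y*_{l m}(θ₁,φ₁)·Y_{l m}(θ₂,φ₂) over m ∈ [−4, 4]; prefactor 4π/(2·4+1) = 1.396263:
  m=-4: Y*=+0.000151-0.000178i  Y=-0.005488-0.000427i  product -0.000001+0.000001i
  m=-3: Y*=+0.002611+0.003421i  Y=-0.029213-0.032827i  product +0.000036-0.000186i
  m=-2: Y*=-0.040675+0.018880i  Y=+0.007553-0.194579i  product +0.003366+0.008057i
  m=-1: Y*=-0.058643-0.265626i  Y=+0.345514-0.332363i  product -0.108546-0.072286i
  m=+0: Y*=+0.751097-0.000000i  Y=+0.420415+0.000000i  product +0.315772+0.000000i
  m=+1: Y*=+0.058643-0.265626i  Y=-0.345514-0.332363i  product -0.108546+0.072286i
  m=+2: Y*=-0.040675-0.018880i  Y=+0.007553+0.194579i  product +0.003366-0.008057i
  m=+3: Y*=-0.002611+0.003421i  Y=+0.029213-0.032827i  product +0.000036+0.000186i
  m=+4: Y*=+0.000151+0.000178i  Y=-0.005488+0.000427i  product -0.000001-0.000001i
Σ over m = +0.105483+0.000000i; ×(4π/9) → +0.147282+0.000000i. Real part: 0.147282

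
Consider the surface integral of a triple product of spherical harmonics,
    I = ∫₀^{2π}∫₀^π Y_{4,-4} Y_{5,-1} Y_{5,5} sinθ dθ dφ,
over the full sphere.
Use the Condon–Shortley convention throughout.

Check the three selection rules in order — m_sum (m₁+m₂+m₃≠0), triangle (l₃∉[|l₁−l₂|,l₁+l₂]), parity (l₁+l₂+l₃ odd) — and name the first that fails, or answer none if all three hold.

Σmᵢ = 0  ✓
l₃∈[|l₁−l₂|,l₁+l₂]=[1,9], have l₃=5  ✓
Σlᵢ = 14 ⇒ even  ✓

none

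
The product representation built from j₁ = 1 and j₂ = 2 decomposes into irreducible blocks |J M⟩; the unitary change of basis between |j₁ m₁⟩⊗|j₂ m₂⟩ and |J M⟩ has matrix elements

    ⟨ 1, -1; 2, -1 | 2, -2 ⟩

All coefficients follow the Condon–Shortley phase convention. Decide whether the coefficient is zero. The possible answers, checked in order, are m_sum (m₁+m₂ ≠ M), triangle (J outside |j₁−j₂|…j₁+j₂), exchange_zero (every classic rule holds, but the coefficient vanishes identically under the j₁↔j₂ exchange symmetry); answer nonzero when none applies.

m-sum: m₁+m₂ = -1+(-1) = -2, M = -2  ✓
triangle: |j₁−j₂| = 1 ≤ J = 2 ≤ j₁+j₂ = 3  ✓
exchange: j₁≠j₂ or m₁≠m₂ — the exchange symmetry imposes no constraint here
value check: CG = −√(1/3) = -0.577350 ≠ 0

nonzero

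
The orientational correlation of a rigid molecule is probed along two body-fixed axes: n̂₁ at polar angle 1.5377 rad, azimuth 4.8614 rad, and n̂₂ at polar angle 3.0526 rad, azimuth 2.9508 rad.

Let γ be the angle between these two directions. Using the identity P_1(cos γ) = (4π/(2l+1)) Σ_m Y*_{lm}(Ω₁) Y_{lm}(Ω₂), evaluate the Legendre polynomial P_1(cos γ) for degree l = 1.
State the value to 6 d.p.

Term-by-term m-sum for l=1 (normalisation 4π/3 = 4.188790):
  term(m=-1) = -0.00353 + 0.01000j   from Y*(Ω₁)=0.05126 - 0.34148j, Y(Ω₂)=-0.03015 - 0.00582j
  term(m=+0) = -0.00787 + 0.00000j   from Y*(Ω₁)=0.01617 + 0.00000j, Y(Ω₂)=-0.48667 + 0.00000j
  term(m=+1) = -0.00353 - 0.01000j   from Y*(Ω₁)=-0.05126 - 0.34148j, Y(Ω₂)=0.03015 - 0.00582j
Accumulated sum -0.01494 + 0.00000j; after 4π/(2l+1) scaling, -0.06257 + 0.00000j ⇒ P_1 = -0.062565

-0.062565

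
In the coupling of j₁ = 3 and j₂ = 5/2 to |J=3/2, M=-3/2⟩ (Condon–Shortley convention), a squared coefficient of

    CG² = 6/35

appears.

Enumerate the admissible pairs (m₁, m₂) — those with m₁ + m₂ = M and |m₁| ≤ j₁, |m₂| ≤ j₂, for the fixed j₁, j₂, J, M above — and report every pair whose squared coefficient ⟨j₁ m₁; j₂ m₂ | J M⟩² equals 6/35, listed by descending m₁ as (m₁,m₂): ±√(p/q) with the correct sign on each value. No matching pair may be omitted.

Admissible pairs with m₁+m₂ = M = -3/2: (-3,3/2), (-2,1/2), (-1,-1/2), (0,-3/2), (1,-5/2)
  (m₁,m₂)=(1,-5/2): CG² = 1/14, CG = +√(1/14)
  (m₁,m₂)=(0,-3/2): CG² = 6/35, CG = −√(6/35)   ← matches the target
  (m₁,m₂)=(-1,-1/2): CG² = 9/35, CG = +√(9/35)
  (m₁,m₂)=(-2,1/2): CG² = 2/7, CG = −√(2/7)
  (m₁,m₂)=(-3,3/2): CG² = 3/14, CG = +√(3/14)
Pairs with CG² = 6/35: (0,-3/2): −√(6/35)

(0,-3/2): −√(6/35)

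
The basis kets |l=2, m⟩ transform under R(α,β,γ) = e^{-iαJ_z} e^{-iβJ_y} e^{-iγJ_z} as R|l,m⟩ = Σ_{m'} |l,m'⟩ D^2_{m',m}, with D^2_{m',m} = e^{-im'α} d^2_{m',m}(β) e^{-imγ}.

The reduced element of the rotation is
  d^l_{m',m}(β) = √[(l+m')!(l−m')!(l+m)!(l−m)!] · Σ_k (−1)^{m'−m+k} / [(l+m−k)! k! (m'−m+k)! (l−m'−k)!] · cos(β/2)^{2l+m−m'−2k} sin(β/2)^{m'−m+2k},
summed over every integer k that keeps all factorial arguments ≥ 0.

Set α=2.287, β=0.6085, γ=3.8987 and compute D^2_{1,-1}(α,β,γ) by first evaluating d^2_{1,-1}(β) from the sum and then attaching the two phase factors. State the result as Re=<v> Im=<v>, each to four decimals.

First d^2_{1,-1}(β=0.6085), then the phase factors e^{-i(1)α} and e^{-i(-1)γ}:
Half-angle: c=0.954072, s=0.299578. N=√(6·1·1·6)=6.000000
Admissible k: 0..1 (factorial args all ≥0)
  k=0: (−1)^2·6.0000/(2)·0.9541^2·0.2996^2 = +0.245077
  k=1: (−1)^3·6.0000/(6)·0.9541^0·0.2996^4 = -0.008054
d^2_{1,-1}(0.6085) = +0.245077 -0.008054 = +0.237022
Phases: e^{-i·(1)·2.2870}=-0.656526-0.754304i, e^{-i·(-1)·3.8987}=-0.726826-0.686822i ⇒ D=-0.009692+0.236824i

Re=-0.0097 Im=0.2368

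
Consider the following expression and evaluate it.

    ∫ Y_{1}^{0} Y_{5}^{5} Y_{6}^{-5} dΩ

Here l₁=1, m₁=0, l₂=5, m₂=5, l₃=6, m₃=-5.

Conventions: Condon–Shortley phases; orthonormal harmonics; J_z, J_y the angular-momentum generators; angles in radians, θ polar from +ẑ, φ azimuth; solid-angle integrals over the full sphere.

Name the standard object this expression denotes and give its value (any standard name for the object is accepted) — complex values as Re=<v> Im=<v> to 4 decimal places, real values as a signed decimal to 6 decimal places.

Gaunt coefficient, -0.135514

This is a Gaunt coefficient — the integral of a triple product of spherical harmonics over the sphere.
Checks pass: Σm=0; 12 even; l₃=6∈[4,6].
(2·1+1)(2·5+1)(2·6+1) = 429
Δ: 0! 2! 10! / 13! → 1/858
sum: t=0:+1/14400 = 1/14400
3j²(1 5 6; 0 0 0) = Δ·Π!·Σ² = 6/143  (sign +1)
sum: t=0:+1/3628800 = 1/3628800
3j²(1 5 6; 0 5 -5) = Δ·Π!·Σ² = 1/78  (sign -1)
combine: 4πI² = 429·6/143·1/78 = 3/13
take √, sign -1: I = -0.13551395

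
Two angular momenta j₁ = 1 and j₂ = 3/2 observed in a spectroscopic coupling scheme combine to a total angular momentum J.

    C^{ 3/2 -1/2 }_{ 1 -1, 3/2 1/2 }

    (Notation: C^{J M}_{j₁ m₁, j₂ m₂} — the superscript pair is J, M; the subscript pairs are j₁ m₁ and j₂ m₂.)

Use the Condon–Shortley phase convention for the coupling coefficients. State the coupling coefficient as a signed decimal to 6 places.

triangle: 1!·1!·2!/5! = 2/120
(j±m)!: 0!·2!·2!·1!·1!·2! = 8
prefactor² = (2J+1)·Δ·N² = 8/15
  k=1: −1/(1!·0!·1!·1!·0!·1!) = -1
Σ = -1  ⇒  CG² = 8/15·(-1)² = 8/15
CG = −√(8/15) = -0.730297

-0.730297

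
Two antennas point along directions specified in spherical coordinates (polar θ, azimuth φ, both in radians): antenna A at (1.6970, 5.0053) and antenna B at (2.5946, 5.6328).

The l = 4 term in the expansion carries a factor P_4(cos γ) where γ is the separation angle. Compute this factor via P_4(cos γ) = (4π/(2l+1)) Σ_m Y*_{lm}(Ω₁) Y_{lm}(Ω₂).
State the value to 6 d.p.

-0.326498

Term-by-term m-sum for l=4 (normalisation 4π/9 = 1.396263):
  m=-4: (0.16658 + 0.39493j) × (-0.02778 + 0.01665j) = -0.01120 - 0.00820j  (running Σ = -0.01120 - 0.00820j)
  m=-3: (0.11843 - 0.09816j) × (0.05584 - 0.13967j) = -0.00710 - 0.02202j  (running Σ = -0.01830 - 0.03022j)
  m=-2: (0.24390 + 0.16184j) × (0.09913 + 0.35814j) = -0.03378 + 0.10340j  (running Σ = -0.05208 + 0.07318j)
  m=-1: (0.04928 - 0.16340j) × (-0.35229 - 0.26803j) = -0.06116 + 0.04436j  (running Σ = -0.11324 + 0.11753j)
  m=0: (0.26801 + 0.00000j) × (-0.02746 + 0.00000j) = -0.00736 + 0.00000j  (running Σ = -0.12060 + 0.11753j)
  m=1: (-0.04928 - 0.16340j) × (0.35229 - 0.26803j) = -0.06116 - 0.04436j  (running Σ = -0.18176 + 0.07318j)
  m=2: (0.24390 - 0.16184j) × (0.09913 - 0.35814j) = -0.03378 - 0.10340j  (running Σ = -0.21554 - 0.03022j)
  m=3: (-0.11843 - 0.09816j) × (-0.05584 - 0.13967j) = -0.00710 + 0.02202j  (running Σ = -0.22263 - 0.00820j)
  m=4: (0.16658 - 0.39493j) × (-0.02778 - 0.01665j) = -0.01120 + 0.00820j  (running Σ = -0.23384 - 0.00000j)
Σ over m = -0.23384 - 0.00000j; ×(4π/9) → -0.32650 - 0.00000j. Real part: -0.326498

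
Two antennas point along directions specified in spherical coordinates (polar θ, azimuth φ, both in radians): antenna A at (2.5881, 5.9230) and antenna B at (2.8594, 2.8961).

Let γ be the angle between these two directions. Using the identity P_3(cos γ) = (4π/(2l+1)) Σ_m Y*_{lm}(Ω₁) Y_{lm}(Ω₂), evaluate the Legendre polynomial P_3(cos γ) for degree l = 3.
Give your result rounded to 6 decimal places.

-0.250034

Term-by-term m-sum for l=3 (normalisation 4π/7 = 1.795196):
  [-3]  conj(Y_{3,-3})(Ω₁) = 0.02853 - 0.05346j ; Y_{3,-3}(Ω₂) = -0.00667 - 0.00605j ; Δ = -0.00051 + 0.00018j
  [-2]  conj(Y_{3,-2})(Ω₁) = -0.18055 + 0.15847j ; Y_{3,-2}(Ω₂) = -0.06712 - 0.03589j ; Δ = 0.01781 - 0.00416j
  [-1]  conj(Y_{3,-1})(Ω₁) = 0.41628 - 0.15678j ; Y_{3,-1}(Ω₂) = -0.31534 - 0.07901j ; Δ = -0.14365 + 0.01655j
  [+0]  conj(Y_{3,0})(Ω₁) = -0.19632 + 0.00000j ; Y_{3,0}(Ω₂) = -0.57787 + 0.00000j ; Δ = 0.11345 + 0.00000j
  [+1]  conj(Y_{3,1})(Ω₁) = -0.41628 - 0.15678j ; Y_{3,1}(Ω₂) = 0.31534 - 0.07901j ; Δ = -0.14365 - 0.01655j
  [+2]  conj(Y_{3,2})(Ω₁) = -0.18055 - 0.15847j ; Y_{3,2}(Ω₂) = -0.06712 + 0.03589j ; Δ = 0.01781 + 0.00416j
  [+3]  conj(Y_{3,3})(Ω₁) = -0.02853 - 0.05346j ; Y_{3,3}(Ω₂) = 0.00667 - 0.00605j ; Δ = -0.00051 - 0.00018j
Total Σ_m = -0.13928 - 0.00000j. Multiply by 1.795196: -0.25003 - 0.00000j. P_3(cos γ) = -0.250034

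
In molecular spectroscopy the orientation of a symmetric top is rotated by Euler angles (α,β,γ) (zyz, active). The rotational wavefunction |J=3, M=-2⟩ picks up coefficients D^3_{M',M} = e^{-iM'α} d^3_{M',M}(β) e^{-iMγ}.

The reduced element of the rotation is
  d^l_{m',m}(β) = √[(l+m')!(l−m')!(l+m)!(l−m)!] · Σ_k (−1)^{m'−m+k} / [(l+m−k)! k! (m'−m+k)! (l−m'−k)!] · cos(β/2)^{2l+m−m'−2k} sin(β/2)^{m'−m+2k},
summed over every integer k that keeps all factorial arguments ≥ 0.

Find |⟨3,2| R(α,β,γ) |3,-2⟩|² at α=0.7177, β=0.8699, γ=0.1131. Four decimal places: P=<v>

D^3_{2,-2}(0.7177,0.8699,0.1131) = e^{-i·2·0.7177}·d^3_{2,-2}(0.8699)·e^{-i·-2·0.1131}. Compute d first:
c=cos(0.869900/2)=0.906891, s=sin(0.869900/2)=0.421365; N=√[120·1·1·120]=120.000000
k: max(0,(-2)−(2))=0 … min(3+(-2),3−(2))=1
  k=0: (−1)^4·120.0000/(24)·0.9069^2·0.4214^4 = +0.129633
  k=1: (−1)^5·120.0000/(120)·0.9069^0·0.4214^6 = -0.005597
d^3_{2,-2}(0.8699) = +0.129633 -0.005597 = +0.124036
|D^3_{2,-2}|² = |d^3_{2,-2}(β)|² = (+0.124036)² = 0.015385 (the z-rotation phases have unit modulus)

P=0.0154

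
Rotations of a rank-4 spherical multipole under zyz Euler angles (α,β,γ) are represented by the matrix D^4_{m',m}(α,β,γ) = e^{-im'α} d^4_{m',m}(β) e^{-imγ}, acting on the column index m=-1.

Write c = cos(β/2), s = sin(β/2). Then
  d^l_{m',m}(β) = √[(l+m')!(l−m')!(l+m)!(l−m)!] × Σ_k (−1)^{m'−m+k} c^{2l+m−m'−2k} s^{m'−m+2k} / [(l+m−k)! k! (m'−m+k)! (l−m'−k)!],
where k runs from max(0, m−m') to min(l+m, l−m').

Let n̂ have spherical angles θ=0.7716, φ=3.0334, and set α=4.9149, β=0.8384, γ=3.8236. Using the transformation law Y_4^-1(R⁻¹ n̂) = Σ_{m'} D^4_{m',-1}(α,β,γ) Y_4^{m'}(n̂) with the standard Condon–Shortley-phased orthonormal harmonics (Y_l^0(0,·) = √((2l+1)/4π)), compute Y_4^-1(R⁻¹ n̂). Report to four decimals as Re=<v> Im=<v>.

Re=-0.3262 Im=0.0310

Need the full column D^4_{m',-1} for m'=−4..4 at α=4.9149, β=0.8384, γ=3.8236.
cos(β/2)=0.913415, sin(β/2)=0.407030
d^4_{-4,-1}: single k=3 term ⇒ +0.320858;  D = -0.025240-0.319864i
d^4_{-3,-1}: k∈[2..3] ⇒ +0.763715 -0.252753 = +0.510962;  D = +0.490885-0.141824i
d^4_{-2,-1}: k∈[1..3] ⇒ +0.916092 -0.909548 +0.120407 = +0.126951;  D = +0.059047+0.112383i
d^4_{-1,-1}: k∈[0..3] ⇒ +0.484557 -1.443285 +0.573190 -0.037940 = -0.423478;  D = +0.327607-0.268342i
d^4_{0,-1}: k∈[0..3] ⇒ -0.965646 +1.150497 -0.228456 +0.007561 = -0.036044;  D = +0.027981+0.022720i
d^4_{1,-1}: k∈[0..3] ⇒ +0.962190 -0.573190 +0.056910 -0.000753 = +0.445156;  D = +0.205365-0.394955i
d^4_{2,-1}: k∈[0..2] ⇒ -0.606365 +0.180610 -0.007173 = -0.432928;  D = -0.416426-0.118387i
d^4_{3,-1}: k∈[0..1] ⇒ +0.252753 -0.030114 = +0.222639;  D = -0.016566+0.222022i
d^4_{4,-1}: single k=0 term ⇒ -0.063713;  D = +0.063192-0.008135i
Y_4^{m'}(θ=0.7716,φ=3.0334) and Σ D·Y over m':
  (-0.0252-0.3199i)·(+0.0950+0.0439i)  (+0.4909-0.1418i)·(-0.2883-0.0970i)  (+0.0590+0.1124i)·(+0.4125+0.0907i)  (+0.3276-0.2683i)·(-0.1402-0.0152i)  (+0.0280+0.0227i)·(-0.3358+0.0000i)  (+0.2054-0.3950i)·(+0.1402-0.0152i)  (-0.4164-0.1184i)·(+0.4125-0.0907i)  (-0.0166+0.2220i)·(+0.2883-0.0970i)  (+0.0632-0.0081i)·(+0.0950-0.0439i)
Y_4^-1(R⁻¹ n̂) = -0.326208+0.030985i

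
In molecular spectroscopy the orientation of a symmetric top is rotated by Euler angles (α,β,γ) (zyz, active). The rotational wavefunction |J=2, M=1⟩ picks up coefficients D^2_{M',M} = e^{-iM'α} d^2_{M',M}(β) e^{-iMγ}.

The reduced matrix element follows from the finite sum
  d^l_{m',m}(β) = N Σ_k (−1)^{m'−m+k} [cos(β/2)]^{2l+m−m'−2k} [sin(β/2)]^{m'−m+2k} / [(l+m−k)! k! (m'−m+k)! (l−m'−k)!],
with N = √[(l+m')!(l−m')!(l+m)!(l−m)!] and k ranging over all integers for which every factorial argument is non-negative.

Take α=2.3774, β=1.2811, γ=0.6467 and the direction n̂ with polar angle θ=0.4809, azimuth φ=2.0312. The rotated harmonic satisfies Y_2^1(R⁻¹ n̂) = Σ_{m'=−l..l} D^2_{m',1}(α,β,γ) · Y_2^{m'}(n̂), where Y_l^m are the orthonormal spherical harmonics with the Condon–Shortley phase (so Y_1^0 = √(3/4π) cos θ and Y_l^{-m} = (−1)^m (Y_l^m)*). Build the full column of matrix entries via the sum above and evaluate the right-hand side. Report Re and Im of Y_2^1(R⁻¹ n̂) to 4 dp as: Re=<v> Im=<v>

Need the full column D^2_{m',1} for m'=−2..2 at α=2.3774, β=1.2811, γ=0.6467.
cos(β/2)=0.801767, sin(β/2)=0.597637
d^2_{-2,1}: single k=3 term ⇒ +0.342286;  D = -0.194479-0.281670i
d^2_{-1,1}: k∈[2..3] ⇒ +0.688798 -0.127570 = +0.561228;  D = -0.089361+0.554068i
d^2_{0,1}: k∈[1..2] ⇒ +0.754497 -0.419213 = +0.335284;  D = +0.267582-0.202027i
d^2_{1,1}: k∈[0..1] ⇒ +0.413231 -0.688798 = -0.275567;  D = +0.273667+0.032303i
d^2_{2,1}: single k=0 term ⇒ -0.616044;  D = -0.391713-0.475470i
Y_2^{m'}(θ=0.4809,φ=2.0312) and Σ D·Y over m':
  (-0.1945-0.2817i)·(-0.0500+0.0658i)  (-0.0894+0.5541i)·(-0.1408-0.2838i)  (+0.2676-0.2020i)·(+0.4283+0.0000i)  (+0.2737+0.0323i)·(+0.1408-0.2838i)  (-0.3917-0.4755i)·(-0.0500-0.0658i)
Y_2^1(R⁻¹ n̂) = +0.348720-0.161446i

Re=0.3487 Im=-0.1614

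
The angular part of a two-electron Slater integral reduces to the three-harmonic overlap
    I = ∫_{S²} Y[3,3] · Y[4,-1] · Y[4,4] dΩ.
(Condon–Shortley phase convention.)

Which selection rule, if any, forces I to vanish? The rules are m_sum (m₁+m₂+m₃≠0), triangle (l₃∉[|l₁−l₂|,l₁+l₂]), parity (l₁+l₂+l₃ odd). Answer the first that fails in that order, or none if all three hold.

m₁+m₂+m₃ = 3 − 1 + 4 = 6  ✗
triangle: |3−4|=1 ≤ l₃=4 ≤ 3+4=7
parity: l₁+l₂+l₃ = 11 is odd

m_sum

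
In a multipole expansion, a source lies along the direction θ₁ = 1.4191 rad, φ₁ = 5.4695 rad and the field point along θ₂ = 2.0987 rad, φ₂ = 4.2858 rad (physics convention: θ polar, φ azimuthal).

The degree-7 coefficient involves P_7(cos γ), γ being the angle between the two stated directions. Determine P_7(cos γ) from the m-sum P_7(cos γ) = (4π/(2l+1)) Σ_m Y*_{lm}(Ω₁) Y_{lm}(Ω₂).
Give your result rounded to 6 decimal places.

-0.282441

Addition theorem: P_7(cos γ) = (4π/15) Σ_m Y*_{lm}(Ω₁) Y_{lm}(Ω₂), m = −7…7:
  m=-7: Y*=(0.383900, 0.255593)  Y=(0.027798, 0.177360)  product (-0.034660, 0.075194)
  m=-6: Y*=(0.044559, 0.260012)  Y=(-0.327186, 0.215326)  product (-0.070566, -0.075478)
  m=-5: Y*=(0.146203, -0.194751)  Y=(-0.343320, -0.216273)  product (-0.092314, 0.035242)
  m=-4: Y*=(0.284405, -0.032318)  Y=(0.008307, -0.060905)  product (0.000394, -0.017590)
  m=-3: Y*=(-0.128054, -0.107976)  Y=(-0.310182, 0.092910)  product (0.049752, 0.021595)
  m=-2: Y*=(-0.016411, -0.289775)  Y=(-0.143271, -0.164139)  product (-0.045212, 0.044210)
  m=-1: Y*=(-0.094113, 0.099594)  Y=(-0.100306, 0.220696)  product (-0.012540, -0.030760)
  m=+0: Y*=(-0.290608, -0.000000)  Y=(-0.251725, 0.000000)  product (0.073153, 0.000000)
  m=+1: Y*=(0.094113, 0.099594)  Y=(0.100306, 0.220696)  product (-0.012540, 0.030760)
  m=+2: Y*=(-0.016411, 0.289775)  Y=(-0.143271, 0.164139)  product (-0.045212, -0.044210)
  m=+3: Y*=(0.128054, -0.107976)  Y=(0.310182, 0.092910)  product (0.049752, -0.021595)
  m=+4: Y*=(0.284405, 0.032318)  Y=(0.008307, 0.060905)  product (0.000394, 0.017590)
  m=+5: Y*=(-0.146203, -0.194751)  Y=(0.343320, -0.216273)  product (-0.092314, -0.035242)
  m=+6: Y*=(0.044559, -0.260012)  Y=(-0.327186, -0.215326)  product (-0.070566, 0.075478)
  m=+7: Y*=(-0.383900, 0.255593)  Y=(-0.027798, 0.177360)  product (-0.034660, -0.075194)
Total Σ_m = (-0.337139, 0.000000). Multiply by 0.837758: (-0.282441, 0.000000). P_7(cos γ) = -0.282441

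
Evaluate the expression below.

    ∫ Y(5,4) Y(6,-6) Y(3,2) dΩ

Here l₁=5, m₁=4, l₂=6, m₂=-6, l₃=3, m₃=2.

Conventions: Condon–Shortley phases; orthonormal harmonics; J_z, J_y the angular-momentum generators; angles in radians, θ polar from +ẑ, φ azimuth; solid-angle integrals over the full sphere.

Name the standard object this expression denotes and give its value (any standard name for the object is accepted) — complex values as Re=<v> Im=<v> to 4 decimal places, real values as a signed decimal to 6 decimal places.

Gaunt coefficient, +0.207001

This is a Gaunt coefficient — the integral of a triple product of spherical harmonics over the sphere.
m-sum 0 ✓  L=14 even ✓  1≤3≤11 ✓
Π(2lᵢ+1) = 11×13×7 = 1001
triangle coeff Δ(5,6,3) = 1/675675
Σ_t [3,5]: t=3:−1/8640 t=4:+1/2304 t=5:−1/8640 = 7/34560
(3j)²=7/429 [(5 6 3; 0 0 0)], sign=-1
Σ_t [0,0]: t=0:+1/967680 = 1/967680
(3j)²=3/91 [(5 6 3; 4 -6 2)], sign=-1
⇒ 4πI² = 7/13
I = (+1)√(7/13/(4π)) = 0.20700098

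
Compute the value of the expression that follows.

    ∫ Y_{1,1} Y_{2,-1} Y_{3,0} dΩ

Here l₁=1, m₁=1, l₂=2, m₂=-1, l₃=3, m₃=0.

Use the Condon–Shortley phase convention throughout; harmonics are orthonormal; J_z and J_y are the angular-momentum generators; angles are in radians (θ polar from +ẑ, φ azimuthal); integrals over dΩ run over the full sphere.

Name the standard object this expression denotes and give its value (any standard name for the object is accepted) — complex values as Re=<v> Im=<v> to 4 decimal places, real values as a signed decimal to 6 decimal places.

Gaunt coefficient, +0.143048

This is a Gaunt coefficient — the integral of a triple product of spherical harmonics over the sphere.
Rules hold: Σm=0, L=6 even, 1≤3≤3.
N = 3·5·7 = 105
Δ = 0!·2!·4!/7! = 1/105
Racah Σ t=0..0: t=0:+1/4 = 1/4
⇒ 3j(1 2 3; 0 0 0)² = 3/35, sgn -1
Racah Σ t=0..0: t=0:+1/12 = 1/12
⇒ 3j(1 2 3; 1 -1 0)² = 1/35, sgn -1
4πI² = N·(3j₀)²·(3jₘ)² = 9/35
I = +1·√(0.257143/4π) = 0.14304817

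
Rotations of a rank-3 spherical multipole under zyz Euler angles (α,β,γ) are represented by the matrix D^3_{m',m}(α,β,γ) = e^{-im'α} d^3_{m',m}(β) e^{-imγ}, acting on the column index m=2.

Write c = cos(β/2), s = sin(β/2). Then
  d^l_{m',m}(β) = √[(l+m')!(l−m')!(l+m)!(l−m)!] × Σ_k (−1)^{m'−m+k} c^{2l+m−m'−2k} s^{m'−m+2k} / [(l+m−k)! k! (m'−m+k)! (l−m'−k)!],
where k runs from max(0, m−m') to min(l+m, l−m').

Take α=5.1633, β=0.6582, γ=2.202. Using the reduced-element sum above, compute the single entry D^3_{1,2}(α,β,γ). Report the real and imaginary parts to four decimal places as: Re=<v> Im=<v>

Re=-0.5887 Im=0.0845

D^3_{1,2}(5.1633,0.6582,2.2020) = e^{-i·1·5.1633}·d^3_{1,2}(0.6582)·e^{-i·2·2.2020}. Compute d first:
c=cos(0.658200/2)=0.946334, s=sin(0.658200/2)=0.323191; N=√[24·2·120·1]=75.894664
Admissible k: 1..2 (factorial args all ≥0)
  k=1: (−1)^0·75.8947/(24)·0.9463^5·0.3232^1 = +0.775677
  k=2: (−1)^1·75.8947/(12)·0.9463^3·0.3232^3 = -0.180943
d^3_{1,2}(0.6582) = +0.775677 -0.180943 = +0.594734
Phases: e^{-i·(1)·5.1633}=+0.435786+0.900050i, e^{-i·(2)·2.2020}=-0.303524+0.952824i ⇒ D=-0.588704+0.084476i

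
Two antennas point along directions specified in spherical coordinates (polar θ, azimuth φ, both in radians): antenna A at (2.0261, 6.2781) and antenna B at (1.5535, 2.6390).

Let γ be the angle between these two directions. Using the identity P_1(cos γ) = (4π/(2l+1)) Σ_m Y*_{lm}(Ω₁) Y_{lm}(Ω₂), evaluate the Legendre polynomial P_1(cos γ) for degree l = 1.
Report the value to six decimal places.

-0.796739

Term-by-term m-sum for l=1 (normalisation 4π/3 = 4.188790):
  [-1]  conj(Y_{1,-1})(Ω₁) = (0.310294, -0.001578) ; Y_{1,-1}(Ω₂) = (-0.302724, -0.166399) ; Δ = (-0.094196, -0.051155)
  [+0]  conj(Y_{1,0})(Ω₁) = (-0.214856, -0.000000) ; Y_{1,0}(Ω₂) = (0.008451, 0.000000) ; Δ = (-0.001816, -0.000000)
  [+1]  conj(Y_{1,1})(Ω₁) = (-0.310294, -0.001578) ; Y_{1,1}(Ω₂) = (0.302724, -0.166399) ; Δ = (-0.094196, 0.051155)
Σ over m = (-0.190207, 0.000000); ×(4π/3) → (-0.796739, 0.000000). Real part: -0.796739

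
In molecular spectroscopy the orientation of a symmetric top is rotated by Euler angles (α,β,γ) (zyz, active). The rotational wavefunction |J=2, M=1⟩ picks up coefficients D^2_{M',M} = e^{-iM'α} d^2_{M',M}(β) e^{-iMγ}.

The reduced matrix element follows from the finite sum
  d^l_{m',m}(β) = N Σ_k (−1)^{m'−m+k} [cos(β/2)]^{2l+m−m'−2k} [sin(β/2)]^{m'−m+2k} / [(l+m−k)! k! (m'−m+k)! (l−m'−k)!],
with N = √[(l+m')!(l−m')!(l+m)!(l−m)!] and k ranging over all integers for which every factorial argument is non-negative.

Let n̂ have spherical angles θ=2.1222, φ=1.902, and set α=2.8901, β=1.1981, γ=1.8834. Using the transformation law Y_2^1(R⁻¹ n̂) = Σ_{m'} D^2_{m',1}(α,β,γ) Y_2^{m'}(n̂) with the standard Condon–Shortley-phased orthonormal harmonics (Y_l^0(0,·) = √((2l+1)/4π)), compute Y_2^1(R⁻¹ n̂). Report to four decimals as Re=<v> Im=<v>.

Re=0.1670 Im=0.0775

Need the full column D^2_{m',1} for m'=−2..2 at α=2.8901, β=1.1981, γ=1.8834.
cos(β/2)=0.825872, sin(β/2)=0.563858
d^2_{-2,1}: single k=3 term ⇒ +0.296109;  D = -0.215606-0.202965i
d^2_{-1,1}: k∈[2..3] ⇒ +0.650558 -0.101083 = +0.549475;  D = +0.293778+0.464346i
d^2_{0,1}: k∈[1..2] ⇒ +0.778006 -0.362658 = +0.415348;  D = -0.127735-0.395219i
d^2_{1,1}: k∈[0..1] ⇒ +0.465211 -0.650558 = -0.185347;  D = -0.011320-0.185001i
d^2_{2,1}: single k=0 term ⇒ -0.635240;  D = -0.120209+0.623762i
Y_2^{m'}(θ=2.1222,φ=1.902) and Σ D·Y over m':
  (-0.2156-0.2030i)·(-0.2210+0.1724i)  (+0.2938+0.4643i)·(+0.1121+0.3260i)  (-0.1277-0.3952i)·(-0.0557+0.0000i)  (-0.0113-0.1850i)·(-0.1121+0.3260i)  (-0.1202+0.6238i)·(-0.2210-0.1724i)
Y_2^1(R⁻¹ n̂) = +0.166960+0.077460i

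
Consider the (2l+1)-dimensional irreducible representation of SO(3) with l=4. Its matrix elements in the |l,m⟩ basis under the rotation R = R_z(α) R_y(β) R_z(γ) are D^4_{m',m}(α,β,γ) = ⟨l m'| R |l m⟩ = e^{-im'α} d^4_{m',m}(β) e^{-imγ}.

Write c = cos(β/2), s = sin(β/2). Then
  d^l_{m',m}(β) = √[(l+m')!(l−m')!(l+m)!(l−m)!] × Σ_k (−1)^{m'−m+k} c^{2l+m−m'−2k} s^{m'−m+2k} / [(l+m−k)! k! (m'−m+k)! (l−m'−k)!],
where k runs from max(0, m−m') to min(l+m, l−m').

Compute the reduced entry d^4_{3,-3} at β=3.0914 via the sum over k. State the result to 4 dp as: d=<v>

d=-0.9931

d^4_{3,-3}(β=3.0914) via the finite sum:
With c≡cos(β/2)=0.025094 and s≡sin(β/2)=0.999685, N=[5040·1·1·5040]^{1/2}=5040.000000
k∈{0,1} keeps every argument non-negative
  k=0: (−1)^6·5040.0000/(720)·0.0251^2·0.9997^6 = +0.004400
  k=1: (−1)^7·5040.0000/(5040)·0.0251^0·0.9997^8 = -0.997484
d^4_{3,-3}(3.0914) = +0.004400 -0.997484 = -0.993084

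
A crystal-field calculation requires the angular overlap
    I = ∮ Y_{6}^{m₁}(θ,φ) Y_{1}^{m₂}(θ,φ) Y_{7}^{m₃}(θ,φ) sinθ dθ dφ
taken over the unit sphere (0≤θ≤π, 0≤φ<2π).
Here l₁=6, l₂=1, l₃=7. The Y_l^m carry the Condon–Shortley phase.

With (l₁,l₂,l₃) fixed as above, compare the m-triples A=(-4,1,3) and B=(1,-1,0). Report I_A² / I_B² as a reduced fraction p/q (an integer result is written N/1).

l's match ⇒ only the (l;m) 3-j factors differ between A and B.
A: triangle coeff Δ(6,1,7) = 1/1365; Σ_t [0,0]: t=0:+1/14515200 = 1/14515200; (3j)²=2/455 [(6 1 7; -4 1 3)], sign=+1
B: triangle coeff Δ(6,1,7) = 1/1365; Σ_t [0,0]: t=0:+1/1209600 = 1/1209600; (3j)²=1/65 [(6 1 7; 1 -1 0)], sign=-1
I_A²/I_B² = (2/455)/(1/65) = 2/7

2/7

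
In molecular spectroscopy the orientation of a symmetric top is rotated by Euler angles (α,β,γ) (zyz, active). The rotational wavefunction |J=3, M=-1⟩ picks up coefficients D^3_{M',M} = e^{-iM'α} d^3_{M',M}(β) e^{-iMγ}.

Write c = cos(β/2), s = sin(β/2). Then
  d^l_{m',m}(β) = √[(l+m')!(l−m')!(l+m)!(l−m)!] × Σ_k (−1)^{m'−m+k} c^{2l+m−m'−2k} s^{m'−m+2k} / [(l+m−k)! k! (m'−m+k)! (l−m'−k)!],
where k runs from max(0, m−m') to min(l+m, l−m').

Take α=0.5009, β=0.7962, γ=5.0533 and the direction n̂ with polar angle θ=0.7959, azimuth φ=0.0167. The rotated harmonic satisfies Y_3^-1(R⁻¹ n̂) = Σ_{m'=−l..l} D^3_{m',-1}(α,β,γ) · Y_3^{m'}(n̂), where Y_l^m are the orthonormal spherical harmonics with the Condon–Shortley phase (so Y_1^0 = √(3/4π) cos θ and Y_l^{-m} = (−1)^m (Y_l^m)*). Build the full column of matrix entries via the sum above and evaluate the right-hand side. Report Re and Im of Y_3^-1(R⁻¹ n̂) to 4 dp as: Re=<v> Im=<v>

Need the full column D^3_{m',-1} for m'=−3..3 at α=0.5009, β=0.7962, γ=5.0533.
cos(β/2)=0.921799, sin(β/2)=0.387668
d^3_{-3,-1}: single k=2 term ⇒ +0.420252;  D = +0.404710+0.113234i
d^3_{-2,-1}: k∈[1..2] ⇒ +0.815908 -0.288614 = +0.527294;  D = +0.513638-0.119228i
d^3_{-1,-1}: k∈[0..2] ⇒ +0.613505 -0.868069 +0.115150 = -0.139415;  D = -0.103983+0.092866i
d^3_{0,-1}: k∈[0..2] ⇒ -0.893783 +0.474241 -0.027959 = -0.447500;  D = -0.149620+0.421747i
d^3_{1,-1}: k∈[0..2] ⇒ +0.651052 -0.153533 +0.003394 = +0.500914;  D = -0.079799-0.494517i
d^3_{2,-1}: k∈[0..1] ⇒ -0.288614 +0.025523 = -0.263091;  D = +0.161490+0.207696i
d^3_{3,-1}: single k=0 term ⇒ +0.074329;  D = -0.068198-0.029560i
Y_3^{m'}(θ=0.7959,φ=0.0167) and Σ D·Y over m':
  (+0.4047+0.1132i)·(+0.1520-0.0076i)  (+0.5136-0.1192i)·(+0.3648-0.0122i)  (-0.1040+0.0929i)·(+0.3342-0.0056i)  (-0.1496+0.4217i)·(-0.1443+0.0000i)  (-0.0798-0.4945i)·(-0.3342-0.0056i)  (+0.1615+0.2077i)·(+0.3648+0.0122i)  (-0.0682-0.0296i)·(-0.1520-0.0076i)
Y_3^-1(R⁻¹ n̂) = +0.326088+0.183609i

Re=0.3261 Im=0.1836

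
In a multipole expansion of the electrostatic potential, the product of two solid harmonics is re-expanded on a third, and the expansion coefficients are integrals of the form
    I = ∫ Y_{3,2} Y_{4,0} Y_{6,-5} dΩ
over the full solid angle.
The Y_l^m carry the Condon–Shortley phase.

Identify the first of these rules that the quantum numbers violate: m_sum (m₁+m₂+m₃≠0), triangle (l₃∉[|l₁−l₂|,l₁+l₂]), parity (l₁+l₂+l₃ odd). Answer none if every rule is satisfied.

azimuthal sum: 2 + 0 − 5 = -3  ✗
1 ≤ 6 ≤ 7 (triangle on l)
L = 3 + 4 + 6 = 13 (odd)

m_sum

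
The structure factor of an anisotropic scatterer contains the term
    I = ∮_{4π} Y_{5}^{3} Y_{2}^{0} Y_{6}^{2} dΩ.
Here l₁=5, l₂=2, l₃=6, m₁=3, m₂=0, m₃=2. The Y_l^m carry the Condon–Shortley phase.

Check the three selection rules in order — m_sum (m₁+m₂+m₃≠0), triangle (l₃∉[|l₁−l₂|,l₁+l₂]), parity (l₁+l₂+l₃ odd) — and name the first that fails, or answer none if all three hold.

m₁+m₂+m₃ = 3 + 0 + 2 = 5  ✗
triangle: |5−2|=3 ≤ l₃=6 ≤ 5+2=7
parity: l₁+l₂+l₃ = 13 is odd

m_sum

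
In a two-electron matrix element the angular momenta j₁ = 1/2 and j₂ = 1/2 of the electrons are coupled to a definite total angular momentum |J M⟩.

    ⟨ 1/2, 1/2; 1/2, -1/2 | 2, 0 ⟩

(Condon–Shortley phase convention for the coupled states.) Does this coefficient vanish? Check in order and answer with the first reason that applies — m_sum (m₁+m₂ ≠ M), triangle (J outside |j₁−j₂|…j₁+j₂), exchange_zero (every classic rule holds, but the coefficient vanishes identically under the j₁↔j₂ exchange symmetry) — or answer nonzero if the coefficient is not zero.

triangle

m-sum: m₁+m₂ = 1/2+(-1/2) = 0, M = 0  ✓
triangle: need |j₁−j₂| ≤ J ≤ j₁+j₂, i.e. J ∈ [0, 1]; J = 2 is outside ✗ ⇒ coefficient is 0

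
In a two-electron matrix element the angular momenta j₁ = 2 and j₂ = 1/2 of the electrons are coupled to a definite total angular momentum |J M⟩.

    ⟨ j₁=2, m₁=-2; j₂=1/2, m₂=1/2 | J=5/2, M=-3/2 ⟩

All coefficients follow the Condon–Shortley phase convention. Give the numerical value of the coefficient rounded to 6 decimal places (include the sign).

triangle: 0!×4!×1!/6! = 24/720
(j±m)!: 0!×4!×1!×0!×1!×4! = 576
prefactor² = (2J+1)×Δ×N² = 576/5
  k=0: +1/(0!×0!×4!×1!×0!×0!) = 1/24
Σ = 1/24  ⇒  CG² = 576/5×(1/24)² = 1/5
CG = +√(1/5) = +0.447214

+√(1/5) ≈ +0.447214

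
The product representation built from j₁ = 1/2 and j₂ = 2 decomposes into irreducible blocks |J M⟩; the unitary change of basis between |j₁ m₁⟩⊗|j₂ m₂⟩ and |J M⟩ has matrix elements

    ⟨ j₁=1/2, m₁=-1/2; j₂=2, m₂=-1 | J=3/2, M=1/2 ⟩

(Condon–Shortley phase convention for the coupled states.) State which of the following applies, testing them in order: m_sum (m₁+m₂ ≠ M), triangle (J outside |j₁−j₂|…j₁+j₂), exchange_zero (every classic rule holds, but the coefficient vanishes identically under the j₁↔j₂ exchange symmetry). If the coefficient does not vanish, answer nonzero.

m_sum

m-sum: m₁+m₂ = -1/2+(-1) = -3/2, M = 1/2  ✗ ⇒ coefficient is 0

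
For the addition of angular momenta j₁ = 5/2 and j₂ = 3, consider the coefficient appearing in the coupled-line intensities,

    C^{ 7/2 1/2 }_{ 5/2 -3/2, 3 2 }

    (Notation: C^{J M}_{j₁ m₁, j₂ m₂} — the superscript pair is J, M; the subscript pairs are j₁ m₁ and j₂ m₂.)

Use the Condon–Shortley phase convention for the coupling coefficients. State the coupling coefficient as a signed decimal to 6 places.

+√(20/63) = +0.563436

j₁+j₂−J=2  J+j₁−j₂=3  J−j₁+j₂=4  j₁+j₂+J+1=10
(j₁±m₁, j₂±m₂, J±M) = (1,4,5,1,4,3)
P² = 9216/35
sum k=1..2:
  [1] −1/144 = -1/144
  [2] +1/24 = 1/24
S = 5/144
C² = P²·S² = 20/63 ; C = +0.563436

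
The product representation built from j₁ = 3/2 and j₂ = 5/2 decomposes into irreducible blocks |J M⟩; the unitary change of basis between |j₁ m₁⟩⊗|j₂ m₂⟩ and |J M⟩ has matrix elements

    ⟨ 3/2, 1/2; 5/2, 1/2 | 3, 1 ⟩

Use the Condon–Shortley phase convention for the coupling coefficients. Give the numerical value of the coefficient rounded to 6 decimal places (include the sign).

√[7·1!2!4!/8! · 2!1!3!2!4!2!] = √(48/5)
  +(−1)^0/∏(0,1,1,3,1,1)! = 1/6  (running 1/6)
  +(−1)^1/∏(1,0,0,2,2,2)! = -1/8  (running 1/24)
⟨..|..⟩ = √(48/5)·(1/24) = +0.129099

+0.129099  (= +√(1/60))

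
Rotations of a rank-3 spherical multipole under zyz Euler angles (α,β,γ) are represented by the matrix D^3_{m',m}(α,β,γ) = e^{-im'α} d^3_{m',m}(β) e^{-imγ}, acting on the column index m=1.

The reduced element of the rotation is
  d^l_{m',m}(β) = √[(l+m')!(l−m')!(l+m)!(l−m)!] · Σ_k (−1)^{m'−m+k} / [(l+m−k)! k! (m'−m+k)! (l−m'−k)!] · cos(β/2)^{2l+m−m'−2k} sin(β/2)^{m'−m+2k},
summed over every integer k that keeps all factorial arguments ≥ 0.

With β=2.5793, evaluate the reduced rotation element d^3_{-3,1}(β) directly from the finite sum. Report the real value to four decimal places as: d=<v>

d^3_{-3,1}(β=2.5793) via the finite sum:
c=cos(2.579300/2)=0.277457, s=sin(2.579300/2)=0.960738; N=√[1·720·24·2]=185.903201
k∈{4} keeps every argument non-negative
  k=4: (−1)^0·185.9032/(48)·0.2775^2·0.9607^4 = +0.254014
d^3_{-3,1}(2.5793) = +0.254014

d=0.2540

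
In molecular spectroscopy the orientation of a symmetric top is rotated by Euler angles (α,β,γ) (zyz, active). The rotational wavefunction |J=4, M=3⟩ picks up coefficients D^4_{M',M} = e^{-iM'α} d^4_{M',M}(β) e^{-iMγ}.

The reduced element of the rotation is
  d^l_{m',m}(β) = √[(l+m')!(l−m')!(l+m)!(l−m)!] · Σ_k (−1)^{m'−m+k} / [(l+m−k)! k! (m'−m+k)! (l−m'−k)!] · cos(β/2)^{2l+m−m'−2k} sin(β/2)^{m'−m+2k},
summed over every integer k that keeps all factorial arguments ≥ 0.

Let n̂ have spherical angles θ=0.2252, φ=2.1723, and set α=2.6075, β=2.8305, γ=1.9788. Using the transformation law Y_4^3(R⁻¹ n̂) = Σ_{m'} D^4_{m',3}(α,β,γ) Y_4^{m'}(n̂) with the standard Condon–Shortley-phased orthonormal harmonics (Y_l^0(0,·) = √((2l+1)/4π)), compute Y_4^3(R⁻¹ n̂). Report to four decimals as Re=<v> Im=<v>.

Need the full column D^4_{m',3} for m'=−4..4 at α=2.6075, β=2.8305, γ=1.9788.
cos(β/2)=0.154920, sin(β/2)=0.987927
d^4_{-4,3}: single k=7 term ⇒ +0.402463;  D = -0.087354-0.392869i
d^4_{-3,3}: k∈[6..7] ⇒ +0.156193 -0.907400 = -0.751207;  D = +0.232953-0.714175i
d^4_{-2,3}: k∈[5..6] ⇒ +0.039276 -0.532409 = -0.493132;  D = -0.370284+0.325683i
d^4_{-1,3}: k∈[4..5] ⇒ +0.007258 -0.177106 = -0.169848;  D = +0.166877-0.031628i
d^4_{0,3}: k∈[3..4] ⇒ +0.001018 -0.041401 = -0.040383;  D = -0.037979-0.013725i
d^4_{1,3}: k∈[2..3] ⇒ +0.000107 -0.007258 = -0.007151;  D = +0.004552+0.005516i
d^4_{2,3}: k∈[1..2] ⇒ +0.000008 -0.000966 = -0.000958;  D = -0.000149-0.000946i
d^4_{3,3}: k∈[0..1] ⇒ +0.000000 -0.000094 = -0.000094;  D = -0.000035+0.000087i
d^4_{4,3}: single k=0 term ⇒ -0.000006;  D = +0.000005-0.000004i
Y_4^{m'}(θ=0.2252,φ=2.1723) and Σ D·Y over m':
  (-0.0874-0.3929i)·(-0.0008-0.0007i)  (+0.2330-0.7142i)·(+0.0132-0.0031i)  (-0.3703+0.3257i)·(-0.0339+0.0880i)  (+0.1669-0.0316i)·(-0.2127-0.3100i)  (-0.0380-0.0137i)·(+0.6445+0.0000i)  (+0.0046+0.0055i)·(+0.2127-0.3100i)  (-0.0001-0.0009i)·(-0.0339-0.0880i)  (-0.0000+0.0001i)·(-0.0132-0.0031i)  (+0.0000-0.0000i)·(-0.0008+0.0007i)
Y_4^3(R⁻¹ n̂) = -0.082666-0.107430i

Re=-0.0827 Im=-0.1074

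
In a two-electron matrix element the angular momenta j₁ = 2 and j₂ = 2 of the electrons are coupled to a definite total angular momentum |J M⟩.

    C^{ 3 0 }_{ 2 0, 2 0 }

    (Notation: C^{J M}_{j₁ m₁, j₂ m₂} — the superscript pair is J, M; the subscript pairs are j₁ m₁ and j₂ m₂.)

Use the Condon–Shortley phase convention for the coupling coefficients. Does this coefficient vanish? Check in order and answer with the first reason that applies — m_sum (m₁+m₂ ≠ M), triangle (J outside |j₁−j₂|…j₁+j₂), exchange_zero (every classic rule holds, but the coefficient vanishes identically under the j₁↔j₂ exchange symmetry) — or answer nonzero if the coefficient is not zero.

m-sum: m₁+m₂ = 0+0 = 0, M = 0  ✓
triangle: |j₁−j₂| = 0 ≤ J = 3 ≤ j₁+j₂ = 4  ✓
exchange: j₁=j₂ and m₁=m₂, and (−1)^(j₁+j₂−J) = (−1)^1 = −1 forces ⟨j₁m₁;j₂m₂|JM⟩ = −⟨j₂m₂;j₁m₁|JM⟩ = −⟨j₁m₁;j₂m₂|JM⟩ ⇒ the coefficient vanishes identically
Racah sum check: Σ_k collapses to 0 ⇒ CG = 0

exchange_zero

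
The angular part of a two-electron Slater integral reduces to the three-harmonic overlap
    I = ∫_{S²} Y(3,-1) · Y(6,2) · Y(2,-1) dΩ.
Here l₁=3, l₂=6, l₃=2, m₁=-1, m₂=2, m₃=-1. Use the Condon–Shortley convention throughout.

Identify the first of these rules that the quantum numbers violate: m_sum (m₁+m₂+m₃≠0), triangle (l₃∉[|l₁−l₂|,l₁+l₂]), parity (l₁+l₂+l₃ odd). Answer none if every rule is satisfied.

m₁+m₂+m₃ = -1 + 2 − 1 = 0  ✓
triangle: need |l₁−l₂| ≤ l₃ ≤ l₁+l₂ = [3,9]; l₃=2 is outside  ✗
parity: l₁+l₂+l₃ = 11 is odd

triangle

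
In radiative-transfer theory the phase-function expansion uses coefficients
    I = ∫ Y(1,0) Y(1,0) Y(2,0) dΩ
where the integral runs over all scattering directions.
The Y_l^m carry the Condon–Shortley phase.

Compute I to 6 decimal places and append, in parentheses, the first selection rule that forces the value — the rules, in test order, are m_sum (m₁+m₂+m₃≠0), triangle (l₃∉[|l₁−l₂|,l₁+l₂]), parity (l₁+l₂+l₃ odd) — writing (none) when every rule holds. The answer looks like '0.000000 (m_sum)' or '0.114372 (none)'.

0.252313 (none)

Checks pass: Σm=0; 4 even; l₃=2∈[0,2].
(2·1+1)(2·1+1)(2·2+1) = 45
Δ: 0! 2! 2! / 5! → 1/30
sum: t=0:+1/1 = 1/1
3j²(1 1 2; 0 0 0) = Δ·Π!·Σ² = 2/15  (sign +1)
(m-triple is (0,0,0) — same symbol as above.)
combine: 4πI² = 45·2/15·2/15 = 4/5
take √, sign +1: I = 0.25231325
No selection rule forces the value: the integral is nonzero (none).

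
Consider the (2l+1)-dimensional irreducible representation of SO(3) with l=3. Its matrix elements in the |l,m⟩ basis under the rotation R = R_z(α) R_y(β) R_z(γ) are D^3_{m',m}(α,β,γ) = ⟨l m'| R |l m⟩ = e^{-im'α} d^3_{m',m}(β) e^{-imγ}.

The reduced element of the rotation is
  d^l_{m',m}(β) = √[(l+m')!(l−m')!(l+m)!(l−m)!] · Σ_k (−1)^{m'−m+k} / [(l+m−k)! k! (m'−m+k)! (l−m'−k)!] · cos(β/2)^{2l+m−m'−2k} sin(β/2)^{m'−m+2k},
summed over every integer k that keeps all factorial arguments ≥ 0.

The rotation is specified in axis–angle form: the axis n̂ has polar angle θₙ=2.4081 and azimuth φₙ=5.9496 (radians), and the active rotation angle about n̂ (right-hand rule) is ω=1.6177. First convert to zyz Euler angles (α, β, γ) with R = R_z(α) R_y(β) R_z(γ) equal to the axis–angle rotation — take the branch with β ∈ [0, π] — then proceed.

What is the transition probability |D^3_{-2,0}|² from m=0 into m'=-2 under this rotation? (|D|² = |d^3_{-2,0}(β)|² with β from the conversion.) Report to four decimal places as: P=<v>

Axis–angle → zyz. n̂ = (sinθₙcosφₙ, sinθₙsinφₙ, cosθₙ) = (+0.632563, -0.219206, -0.742841), ω = 1.6177.
R = I cosω + sinω [n̂]ₓ + (1−cosω) n̂n̂ᵀ gives
  R = [+0.372011, +0.596861, -0.710890; -0.887187, +0.003418, -0.461398; -0.272961, +0.802338, +0.530798]
β = atan2(√(R₁₃²+R₂₃²), R₃₃) = 1.011254; α = atan2(R₂₃, R₁₃) mod 2π = 3.717294; γ = atan2(R₃₂, −R₃₁) mod 2π = 1.242872
Split into d^3_{-2,0}(β=1.0113) × two z-phases.
With c≡cos(β/2)=0.874871 and s≡sin(β/2)=0.484356, N=[1·120·6·6]^{1/2}=65.726707
The bounds max(0,m−m')=2 and min(l+m,l−m')=3 give 2 terms
  k=2: (−1)^0·65.7267/(12)·0.8749^4·0.4844^2 = +0.752777
  k=3: (−1)^1·65.7267/(12)·0.8749^2·0.4844^4 = -0.230732
d^3_{-2,0}(1.0113) = +0.752777 -0.230732 = +0.522045
|D^3_{-2,0}|² = |d^3_{-2,0}(β)|² = (+0.522045)² = 0.272531 (the z-rotation phases have unit modulus)

P=0.2725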